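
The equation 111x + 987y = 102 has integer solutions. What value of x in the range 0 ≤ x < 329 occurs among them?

241

gcd(111, 987) = 3 (Euclid: 987 = 8·111 + 99; 111 = 1·99 + 12; 99 = 8·12 + 3; 12 = 4·3 + 0), and 3 | 102.
Extended Euclid: 111·(-80) + 987·(9) = 3. Scale by 34: x₀ = -2720.
General solution x = x₀ + 329t; reducing mod 329 gives x = 241 (and y = -27).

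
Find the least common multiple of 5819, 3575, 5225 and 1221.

5819 = 11 · 23²; 3575 = 5² · 11 · 13; 5225 = 5² · 11 · 19; 1221 = 3 · 11 · 37
lcm takes max exponent of each prime: 3 · 5² · 11 · 13 · 19 · 23² · 37 = 3988488075

3988488075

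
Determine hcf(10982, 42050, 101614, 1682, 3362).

2

gcd(10982, 42050): 42050 = 3·10982 + 9104; 10982 = 1·9104 + 1878; 9104 = 4·1878 + 1592; 1878 = 1·1592 + 286; 1592 = 5·286 + 162; 286 = 1·162 + 124; 162 = 1·124 + 38; 124 = 3·38 + 10; 38 = 3·10 + 8; 10 = 1·8 + 2; 8 = 4·2 + 0 → 2
gcd(2, 101614): 101614 = 50807·2 + 0 → 2
gcd(2, 1682): 1682 = 841·2 + 0 → 2
gcd(2, 3362): 3362 = 1681·2 + 0 → 2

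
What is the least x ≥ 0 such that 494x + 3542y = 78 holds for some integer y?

gcd(494, 3542) = 2 (Euclid: 3542 = 7·494 + 84; 494 = 5·84 + 74; 84 = 1·74 + 10; 74 = 7·10 + 4; 10 = 2·4 + 2; 4 = 2·2 + 0), and 2 | 78.
Extended Euclid: 494·(-717) + 3542·(100) = 2. Scale by 39: x₀ = -27963.
General solution x = x₀ + 1771t; reducing mod 1771 gives x = 373 (and y = -52).

373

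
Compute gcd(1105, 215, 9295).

5

1105 = 5 · 13 · 17; 215 = 5 · 43; 9295 = 5 · 11 · 13²
gcd takes min exponent of each prime: 5 = 5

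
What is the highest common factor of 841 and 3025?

1

Euclid: 3025 = 3·841 + 502; 841 = 1·502 + 339; 502 = 1·339 + 163; 339 = 2·163 + 13; 163 = 12·13 + 7; 13 = 1·7 + 6; 7 = 1·6 + 1; 6 = 6·1 + 0. Last nonzero remainder: 1.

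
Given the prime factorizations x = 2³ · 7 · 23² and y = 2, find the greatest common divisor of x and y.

2

min exponent per shared prime: 2 = 2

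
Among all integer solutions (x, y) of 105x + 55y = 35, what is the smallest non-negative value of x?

Reduce mod 55: 105x ≡ 35 (mod 55). With g = gcd(105, 55) = 5 dividing 35, divide through: 21x ≡ 7 (mod 11).
Since gcd(21, 11) = 1, x ≡ 7·(21)⁻¹ ≡ 4 (mod 11). Smallest non-negative: 4.

4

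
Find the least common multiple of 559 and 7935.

gcd first: 7935 = 14·559 + 109; 559 = 5·109 + 14; 109 = 7·14 + 11; 14 = 1·11 + 3; 11 = 3·3 + 2; 3 = 1·2 + 1; 2 = 2·1 + 0 → gcd = 1
lcm = 559·7935/gcd = 4435665/1 = 4435665

4435665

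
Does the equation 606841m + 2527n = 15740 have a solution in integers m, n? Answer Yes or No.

gcd(606841, 2527): 606841 = 240·2527 + 361; 2527 = 7·361 + 0 → 361
361 does not divide 15740, so a solution does not exist.

No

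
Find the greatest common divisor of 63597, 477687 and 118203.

63597 = 3 · 17 · 29 · 43; 477687 = 3 · 7 · 23² · 43; 118203 = 3 · 31² · 41
gcd takes min exponent of each prime: 3 = 3

3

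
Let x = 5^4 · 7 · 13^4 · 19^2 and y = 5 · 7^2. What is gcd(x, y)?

35

min exponent per shared prime: 5 · 7 = 35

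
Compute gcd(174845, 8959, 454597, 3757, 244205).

289

174845 = 5 · 11² · 17²; 8959 = 17² · 31; 454597 = 11² · 13 · 17²; 3757 = 13 · 17²; 244205 = 5 · 13² · 17²
gcd takes min exponent of each prime: 17² = 289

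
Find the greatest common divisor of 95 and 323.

Euclid: 323 = 3·95 + 38; 95 = 2·38 + 19; 38 = 2·19 + 0. Last nonzero remainder: 19.

19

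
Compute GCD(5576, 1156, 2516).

68

gcd(5576, 1156): 5576 = 4·1156 + 952; 1156 = 1·952 + 204; 952 = 4·204 + 136; 204 = 1·136 + 68; 136 = 2·68 + 0 → 68
gcd(68, 2516): 2516 = 37·68 + 0 → 68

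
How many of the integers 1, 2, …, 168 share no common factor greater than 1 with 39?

Prime factors of 39: 3, 13. Count integers ≤ 168 divisible by none of them.
By inclusion–exclusion: 168 − ⌊168/3⌋ − ⌊168/13⌋ + ⌊168/39⌋ = 104.

104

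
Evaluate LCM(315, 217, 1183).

315 = 3² · 5 · 7; 217 = 7 · 31; 1183 = 7 · 13²
lcm takes max exponent of each prime: 3² · 5 · 7 · 13² · 31 = 1650285

1650285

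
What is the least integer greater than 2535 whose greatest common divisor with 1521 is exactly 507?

3549

1521 = 507·3. Any x with gcd(x, 1521) = 507 is a multiple of 507, say 507s, with s coprime to 3.
Need s > 2535/507, so s ≥ 6. First s ≥ 6 with gcd(s, 3) = 1 is s = 7. Thus x = 507·7 = 3549.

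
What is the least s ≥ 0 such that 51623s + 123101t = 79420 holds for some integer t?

gcd(51623, 123101) = 3971 (Euclid: 123101 = 2·51623 + 19855; 51623 = 2·19855 + 11913; 19855 = 1·11913 + 7942; 11913 = 1·7942 + 3971; 7942 = 2·3971 + 0), and 3971 | 79420.
Extended Euclid: 51623·(12) + 123101·(-5) = 3971. Scale by 20: s₀ = 240.
General solution s = s₀ + 31k; reducing mod 31 gives s = 23 (and t = -9).

23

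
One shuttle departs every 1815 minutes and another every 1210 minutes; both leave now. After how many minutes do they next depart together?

gcd first: 1815 = 1·1210 + 605; 1210 = 2·605 + 0 → gcd = 605
lcm = 1815·1210/gcd = 2196150/605 = 3630

3630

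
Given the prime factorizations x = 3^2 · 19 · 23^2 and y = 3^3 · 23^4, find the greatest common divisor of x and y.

min exponent per shared prime: 3^2 · 23^2 = 4761

4761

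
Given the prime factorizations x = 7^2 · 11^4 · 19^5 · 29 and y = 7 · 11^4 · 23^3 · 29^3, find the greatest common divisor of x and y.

2972123

min exponent per shared prime: 7 · 11^4 · 29 = 2972123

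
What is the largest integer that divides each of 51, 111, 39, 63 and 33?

gcd(51, 111): 111 = 2·51 + 9; 51 = 5·9 + 6; 9 = 1·6 + 3; 6 = 2·3 + 0 → 3
gcd(3, 39): 39 = 13·3 + 0 → 3
gcd(3, 63): 63 = 21·3 + 0 → 3
gcd(3, 33): 33 = 11·3 + 0 → 3

3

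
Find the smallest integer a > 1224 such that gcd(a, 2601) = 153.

Multiples of 153 above 1224: 153·9, 153·10, … . Need the cofactor coprime to 2601/153 = 17.
Checking s = 9, 10, … the first with gcd(s, 17) = 1 is s = 9, giving 1377.

1377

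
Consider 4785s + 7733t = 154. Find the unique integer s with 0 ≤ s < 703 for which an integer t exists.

278

gcd(4785, 7733) = 11 (Euclid: 7733 = 1·4785 + 2948; 4785 = 1·2948 + 1837; 2948 = 1·1837 + 1111; 1837 = 1·1111 + 726; 1111 = 1·726 + 385; 726 = 1·385 + 341; 385 = 1·341 + 44; 341 = 7·44 + 33; 44 = 1·33 + 11; 33 = 3·11 + 0), and 11 | 154.
Extended Euclid: 4785·(-181) + 7733·(112) = 11. Scale by 14: s₀ = -2534.
General solution s = s₀ + 703k; reducing mod 703 gives s = 278 (and t = -172).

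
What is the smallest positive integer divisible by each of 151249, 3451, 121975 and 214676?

4824843100

lcm(151249, 3451) = 151249·3451/gcd = 521960299/119 = 4386221
lcm(4386221, 121975) = 4386221·121975/gcd = 535009306475/4879 = 109655525
lcm(109655525, 214676) = 109655525·214676/gcd = 23540409484900/4879 = 4824843100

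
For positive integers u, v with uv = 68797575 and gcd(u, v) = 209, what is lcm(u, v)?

329175

Since gcd(u,v)·lcm(u,v) = uv, lcm = 68797575/209 = 329175.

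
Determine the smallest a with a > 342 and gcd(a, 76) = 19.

361

gcd(a, 76) = 19 forces 19 | a; write a = 19s. Then gcd(19s, 19·4) = 19·gcd(s, 4), so need gcd(s, 4) = 1.
19s > 342 gives s ≥ 19. The least s ≥ 19 coprime to 4 is 19, so a = 19·19 = 361.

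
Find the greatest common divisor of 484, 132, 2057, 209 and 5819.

484 = 2² · 11²; 132 = 2² · 3 · 11; 2057 = 11² · 17; 209 = 11 · 19; 5819 = 11 · 23²
gcd takes min exponent of each prime: 11 = 11

11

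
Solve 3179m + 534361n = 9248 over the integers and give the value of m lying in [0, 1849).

171

gcd(3179, 534361) = 289 (Euclid: 534361 = 168·3179 + 289; 3179 = 11·289 + 0), and 289 | 9248.
Extended Euclid: 3179·(-168) + 534361·(1) = 289. Scale by 32: m₀ = -5376.
General solution m = m₀ + 1849t; reducing mod 1849 gives m = 171 (and n = -1).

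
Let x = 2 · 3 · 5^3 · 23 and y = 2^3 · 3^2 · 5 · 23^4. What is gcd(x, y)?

690

min exponent per shared prime: 2 · 3 · 5 · 23 = 690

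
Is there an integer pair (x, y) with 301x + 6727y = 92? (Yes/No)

By Bézout, 301x + 6727y = 92 has integer solutions iff gcd(301, 6727) | 92.
Euclid: 6727 = 22·301 + 105; 301 = 2·105 + 91; 105 = 1·91 + 14; 91 = 6·14 + 7; 14 = 2·7 + 0. gcd = 7; 92 mod 7 = 1. No.

No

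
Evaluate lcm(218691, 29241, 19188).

218691 = 3² · 11 · 47²; 29241 = 3⁴ · 19²; 19188 = 2² · 3² · 13 · 41
lcm takes max exponent of each prime: 2² · 3⁴ · 11 · 13 · 19² · 41 · 47² = 1514843689788

1514843689788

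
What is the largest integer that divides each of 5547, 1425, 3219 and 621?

3

5547 = 3 · 43²; 1425 = 3 · 5² · 19; 3219 = 3 · 29 · 37; 621 = 3³ · 23
gcd takes min exponent of each prime: 3 = 3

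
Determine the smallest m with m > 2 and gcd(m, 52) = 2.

52 = 2·26. Any m with gcd(m, 52) = 2 is a multiple of 2, say 2s, with s coprime to 26.
Need s > 2/2, so s ≥ 2. First s ≥ 2 with gcd(s, 26) = 1 is s = 3. Thus m = 2·3 = 6.

6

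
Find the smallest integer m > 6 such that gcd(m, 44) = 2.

gcd(m, 44) = 2 forces 2 | m; write m = 2s. Then gcd(2s, 2·22) = 2·gcd(s, 22), so need gcd(s, 22) = 1.
2s > 6 gives s ≥ 4. The least s ≥ 4 coprime to 22 is 5, so m = 2·5 = 10.

10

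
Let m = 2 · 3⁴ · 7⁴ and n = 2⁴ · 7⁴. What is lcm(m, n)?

3111696

max exponent per prime: 2⁴ · 3⁴ · 7⁴ = 3111696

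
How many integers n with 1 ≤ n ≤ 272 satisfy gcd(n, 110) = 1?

99

110 = 2·5·11. Inclusion–exclusion on these primes:
272 − ⌊272/2⌋ − ⌊272/5⌋ − ⌊272/11⌋ + ⌊272/10⌋ + ⌊272/22⌋ + ⌊272/55⌋ − ⌊272/110⌋ = 99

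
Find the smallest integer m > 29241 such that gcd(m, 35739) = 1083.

30324

Multiples of 1083 above 29241: 1083·28, 1083·29, … . Need the cofactor coprime to 35739/1083 = 33.
Checking s = 28, 29, … the first with gcd(s, 33) = 1 is s = 28, giving 30324.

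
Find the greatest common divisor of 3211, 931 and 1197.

gcd(3211, 931): 3211 = 3·931 + 418; 931 = 2·418 + 95; 418 = 4·95 + 38; 95 = 2·38 + 19; 38 = 2·19 + 0 → 19
gcd(19, 1197): 1197 = 63·19 + 0 → 19

19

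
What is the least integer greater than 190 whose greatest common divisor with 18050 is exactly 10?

210

18050 = 10·1805. Any x with gcd(x, 18050) = 10 is a multiple of 10, say 10s, with s coprime to 1805.
Need s > 190/10, so s ≥ 20. First s ≥ 20 with gcd(s, 1805) = 1 is s = 21. Thus x = 10·21 = 210.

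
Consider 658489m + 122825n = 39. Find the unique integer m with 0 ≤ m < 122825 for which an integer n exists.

gcd(658489, 122825) = 1 (Euclid: 658489 = 5·122825 + 44364; 122825 = 2·44364 + 34097; 44364 = 1·34097 + 10267; 34097 = 3·10267 + 3296; 10267 = 3·3296 + 379; 3296 = 8·379 + 264; 379 = 1·264 + 115; 264 = 2·115 + 34; 115 = 3·34 + 13; 34 = 2·13 + 8; 13 = 1·8 + 5; 8 = 1·5 + 3; 5 = 1·3 + 2; 3 = 1·2 + 1; 2 = 2·1 + 0), and 1 | 39.
Extended Euclid: 658489·(-46991) + 122825·(251928) = 1. Scale by 39: m₀ = -1832649.
General solution m = m₀ + 122825t; reducing mod 122825 gives m = 9726 (and n = -52143).

9726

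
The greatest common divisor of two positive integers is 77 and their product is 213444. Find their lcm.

2772

For any two positive integers, gcd × lcm equals their product. Hence lcm = 213444 / 77 = 2772.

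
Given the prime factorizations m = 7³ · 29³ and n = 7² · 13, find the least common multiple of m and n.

max exponent per prime: 7³ · 13 · 29³ = 108750551

108750551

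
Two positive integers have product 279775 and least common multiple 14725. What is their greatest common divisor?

gcd·lcm = product, so gcd = 279775/14725 = 19.

19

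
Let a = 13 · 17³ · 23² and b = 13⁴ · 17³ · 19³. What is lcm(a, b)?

max exponent per prime: 13⁴ · 17³ · 19³ · 23² = 509139331803323

509139331803323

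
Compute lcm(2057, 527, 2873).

10776623

2057 = 11² · 17; 527 = 17 · 31; 2873 = 13² · 17
lcm takes max exponent of each prime: 11² · 13² · 17 · 31 = 10776623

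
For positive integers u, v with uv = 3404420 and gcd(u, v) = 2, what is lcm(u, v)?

1702210

For any two positive integers, gcd × lcm equals their product. Hence lcm = 3404420 / 2 = 1702210.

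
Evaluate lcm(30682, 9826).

150740666

gcd first: 30682 = 3·9826 + 1204; 9826 = 8·1204 + 194; 1204 = 6·194 + 40; 194 = 4·40 + 34; 40 = 1·34 + 6; 34 = 5·6 + 4; 6 = 1·4 + 2; 4 = 2·2 + 0 → gcd = 2
lcm = 30682·9826/gcd = 301481332/2 = 150740666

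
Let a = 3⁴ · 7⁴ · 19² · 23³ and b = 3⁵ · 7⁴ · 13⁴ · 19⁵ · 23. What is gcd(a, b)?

1614775743

min exponent per shared prime: 3⁴ · 7⁴ · 19² · 23 = 1614775743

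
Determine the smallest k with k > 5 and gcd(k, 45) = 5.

10

gcd(k, 45) = 5 forces 5 | k; write k = 5s. Then gcd(5s, 5·9) = 5·gcd(s, 9), so need gcd(s, 9) = 1.
5s > 5 gives s ≥ 2. The least s ≥ 2 coprime to 9 is 2, so k = 5·2 = 10.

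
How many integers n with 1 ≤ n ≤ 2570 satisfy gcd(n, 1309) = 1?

Prime factors of 1309: 7, 11, 17. Count integers ≤ 2570 divisible by none of them.
By inclusion–exclusion: 2570 − ⌊2570/7⌋ − ⌊2570/11⌋ − ⌊2570/17⌋ + ⌊2570/77⌋ + ⌊2570/119⌋ + ⌊2570/187⌋ − ⌊2570/1309⌋ = 1885.

1885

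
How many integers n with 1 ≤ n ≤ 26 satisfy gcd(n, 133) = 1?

Prime factors of 133: 7, 19. Count integers ≤ 26 divisible by none of them.
By inclusion–exclusion: 26 − ⌊26/7⌋ − ⌊26/19⌋ + ⌊26/133⌋ = 22.

22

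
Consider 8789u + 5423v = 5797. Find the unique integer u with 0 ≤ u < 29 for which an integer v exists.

13

gcd(8789, 5423) = 187 (Euclid: 8789 = 1·5423 + 3366; 5423 = 1·3366 + 2057; 3366 = 1·2057 + 1309; 2057 = 1·1309 + 748; 1309 = 1·748 + 561; 748 = 1·561 + 187; 561 = 3·187 + 0), and 187 | 5797.
Extended Euclid: 8789·(-8) + 5423·(13) = 187. Scale by 31: u₀ = -248.
General solution u = u₀ + 29t; reducing mod 29 gives u = 13 (and v = -20).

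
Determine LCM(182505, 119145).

1449637215

gcd first: 182505 = 1·119145 + 63360; 119145 = 1·63360 + 55785; 63360 = 1·55785 + 7575; 55785 = 7·7575 + 2760; 7575 = 2·2760 + 2055; 2760 = 1·2055 + 705; 2055 = 2·705 + 645; 705 = 1·645 + 60; 645 = 10·60 + 45; 60 = 1·45 + 15; 45 = 3·15 + 0 → gcd = 15
lcm = 182505·119145/gcd = 21744558225/15 = 1449637215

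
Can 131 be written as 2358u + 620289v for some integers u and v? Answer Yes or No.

gcd(2358, 620289): 620289 = 263·2358 + 135; 2358 = 17·135 + 63; 135 = 2·63 + 9; 63 = 7·9 + 0 → 9
9 does not divide 131, so a solution does not exist.

No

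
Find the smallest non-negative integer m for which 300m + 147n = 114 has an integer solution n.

Euclid: 300 = 2·147 + 6; 147 = 24·6 + 3; 6 = 2·3 + 0 → gcd = 3; 114 = 3·38.
Back-substitution yields 300·(-24) + 147·(49) = 3, so one solution is m = -24·38 = -912, n = 49·38 = 1862.
Solutions in m differ by 147/3 = 49; the one in [0, 49) is -912 mod 49 = 19.

19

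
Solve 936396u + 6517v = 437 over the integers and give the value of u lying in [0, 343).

Euclid: 936396 = 143·6517 + 4465; 6517 = 1·4465 + 2052; 4465 = 2·2052 + 361; 2052 = 5·361 + 247; 361 = 1·247 + 114; 247 = 2·114 + 19; 114 = 6·19 + 0 → gcd = 19; 437 = 19·23.
Back-substitution yields 936396·(-54) + 6517·(7759) = 19, so one solution is u = -54·23 = -1242, v = 7759·23 = 178457.
Solutions in u differ by 6517/19 = 343; the one in [0, 343) is -1242 mod 343 = 130.

130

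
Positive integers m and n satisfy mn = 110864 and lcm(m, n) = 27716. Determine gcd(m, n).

4

gcd·lcm = product, so gcd = 110864/27716 = 4.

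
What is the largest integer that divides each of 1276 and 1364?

44

Euclid: 1364 = 1·1276 + 88; 1276 = 14·88 + 44; 88 = 2·44 + 0. Last nonzero remainder: 44.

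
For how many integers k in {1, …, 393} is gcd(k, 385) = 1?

246

Prime factors of 385: 5, 7, 11. Count integers ≤ 393 divisible by none of them.
By inclusion–exclusion: 393 − ⌊393/5⌋ − ⌊393/7⌋ − ⌊393/11⌋ + ⌊393/35⌋ + ⌊393/55⌋ + ⌊393/77⌋ − ⌊393/385⌋ = 246.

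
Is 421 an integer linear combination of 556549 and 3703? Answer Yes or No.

By Bézout, 556549s + 3703t = 421 has integer solutions iff gcd(556549, 3703) | 421.
Euclid: 556549 = 150·3703 + 1099; 3703 = 3·1099 + 406; 1099 = 2·406 + 287; 406 = 1·287 + 119; 287 = 2·119 + 49; 119 = 2·49 + 21; 49 = 2·21 + 7; 21 = 3·7 + 0. gcd = 7; 421 mod 7 = 1. No.

No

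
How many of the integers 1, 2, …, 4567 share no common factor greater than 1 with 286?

1916

Prime factors of 286: 2, 11, 13. Count integers ≤ 4567 divisible by none of them.
By inclusion–exclusion: 4567 − ⌊4567/2⌋ − ⌊4567/11⌋ − ⌊4567/13⌋ + ⌊4567/22⌋ + ⌊4567/26⌋ + ⌊4567/143⌋ − ⌊4567/286⌋ = 1916.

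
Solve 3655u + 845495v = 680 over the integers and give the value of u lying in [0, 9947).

gcd(3655, 845495) = 85 (Euclid: 845495 = 231·3655 + 1190; 3655 = 3·1190 + 85; 1190 = 14·85 + 0), and 85 | 680.
Extended Euclid: 3655·(694) + 845495·(-3) = 85. Scale by 8: u₀ = 5552.
General solution u = u₀ + 9947t; reducing mod 9947 gives u = 5552 (and v = -24).

5552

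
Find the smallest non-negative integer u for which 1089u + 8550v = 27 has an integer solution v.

793

Reduce mod 8550: 1089u ≡ 27 (mod 8550). With g = gcd(1089, 8550) = 9 dividing 27, divide through: 121u ≡ 3 (mod 950).
Since gcd(121, 950) = 1, u ≡ 3·(121)⁻¹ ≡ 793 (mod 950). Smallest non-negative: 793.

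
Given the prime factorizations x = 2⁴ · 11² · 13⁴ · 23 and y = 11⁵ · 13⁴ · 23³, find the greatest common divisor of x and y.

min exponent per shared prime: 11² · 13⁴ · 23 = 79485263

79485263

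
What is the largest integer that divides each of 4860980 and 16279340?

20

Euclid: 16279340 = 3·4860980 + 1696400; 4860980 = 2·1696400 + 1468180; 1696400 = 1·1468180 + 228220; 1468180 = 6·228220 + 98860; 228220 = 2·98860 + 30500; 98860 = 3·30500 + 7360; 30500 = 4·7360 + 1060; 7360 = 6·1060 + 1000; 1060 = 1·1000 + 60; 1000 = 16·60 + 40; 60 = 1·40 + 20; 40 = 2·20 + 0. Last nonzero remainder: 20.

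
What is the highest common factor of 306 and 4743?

306 = 2 · 3² · 17
4743 = 3² · 17 · 31
Common: 3² · 17 = 153

153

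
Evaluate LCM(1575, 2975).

gcd first: 2975 = 1·1575 + 1400; 1575 = 1·1400 + 175; 1400 = 8·175 + 0 → gcd = 175
lcm = 1575·2975/gcd = 4685625/175 = 26775

26775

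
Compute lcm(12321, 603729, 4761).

319372641

12321 = 3² · 37²; 603729 = 3² · 7² · 37²; 4761 = 3² · 23²
lcm takes max exponent of each prime: 3² · 7² · 23² · 37² = 319372641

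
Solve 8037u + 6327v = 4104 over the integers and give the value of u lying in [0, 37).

32

gcd(8037, 6327) = 171 (Euclid: 8037 = 1·6327 + 1710; 6327 = 3·1710 + 1197; 1710 = 1·1197 + 513; 1197 = 2·513 + 171; 513 = 3·171 + 0), and 171 | 4104.
Extended Euclid: 8037·(-11) + 6327·(14) = 171. Scale by 24: u₀ = -264.
General solution u = u₀ + 37t; reducing mod 37 gives u = 32 (and v = -40).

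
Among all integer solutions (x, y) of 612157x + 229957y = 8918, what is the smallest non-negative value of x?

136

gcd(612157, 229957) = 637 (Euclid: 612157 = 2·229957 + 152243; 229957 = 1·152243 + 77714; 152243 = 1·77714 + 74529; 77714 = 1·74529 + 3185; 74529 = 23·3185 + 1274; 3185 = 2·1274 + 637; 1274 = 2·637 + 0), and 637 | 8918.
Extended Euclid: 612157·(-145) + 229957·(386) = 637. Scale by 14: x₀ = -2030.
General solution x = x₀ + 361t; reducing mod 361 gives x = 136 (and y = -362).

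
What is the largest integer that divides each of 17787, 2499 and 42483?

147

gcd(17787, 2499): 17787 = 7·2499 + 294; 2499 = 8·294 + 147; 294 = 2·147 + 0 → 147
gcd(147, 42483): 42483 = 289·147 + 0 → 147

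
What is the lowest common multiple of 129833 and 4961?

gcd first: 129833 = 26·4961 + 847; 4961 = 5·847 + 726; 847 = 1·726 + 121; 726 = 6·121 + 0 → gcd = 121
lcm = 129833·4961/gcd = 644101513/121 = 5323153

5323153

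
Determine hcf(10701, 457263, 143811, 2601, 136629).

10701 = 3² · 29 · 41; 457263 = 3² · 23 · 47²; 143811 = 3² · 19 · 29²; 2601 = 3² · 17²; 136629 = 3² · 17 · 19 · 47
gcd takes min exponent of each prime: 3² = 9

9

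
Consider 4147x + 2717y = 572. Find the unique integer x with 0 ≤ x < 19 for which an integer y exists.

Euclid: 4147 = 1·2717 + 1430; 2717 = 1·1430 + 1287; 1430 = 1·1287 + 143; 1287 = 9·143 + 0 → gcd = 143; 572 = 143·4.
Back-substitution yields 4147·(2) + 2717·(-3) = 143, so one solution is x = 2·4 = 8, y = -3·4 = -12.
Solutions in x differ by 2717/143 = 19; the one in [0, 19) is 8 mod 19 = 8.

8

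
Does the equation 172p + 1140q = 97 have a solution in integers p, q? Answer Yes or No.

No

gcd(172, 1140): 1140 = 6·172 + 108; 172 = 1·108 + 64; 108 = 1·64 + 44; 64 = 1·44 + 20; 44 = 2·20 + 4; 20 = 5·4 + 0 → 4
4 does not divide 97, so a solution does not exist.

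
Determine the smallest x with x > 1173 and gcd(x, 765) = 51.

1326

765 = 51·15. Any x with gcd(x, 765) = 51 is a multiple of 51, say 51s, with s coprime to 15.
Need s > 1173/51, so s ≥ 24. First s ≥ 24 with gcd(s, 15) = 1 is s = 26. Thus x = 51·26 = 1326.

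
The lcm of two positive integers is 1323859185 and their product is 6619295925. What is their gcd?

5

gcd·lcm = product, so gcd = 6619295925/1323859185 = 5.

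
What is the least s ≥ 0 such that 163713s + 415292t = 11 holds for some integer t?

33931

Euclid: 415292 = 2·163713 + 87866; 163713 = 1·87866 + 75847; 87866 = 1·75847 + 12019; 75847 = 6·12019 + 3733; 12019 = 3·3733 + 820; 3733 = 4·820 + 453; 820 = 1·453 + 367; 453 = 1·367 + 86; 367 = 4·86 + 23; 86 = 3·23 + 17; 23 = 1·17 + 6; 17 = 2·6 + 5; 6 = 1·5 + 1; 5 = 5·1 + 0 → gcd = 1; 11 = 1·11.
Back-substitution yields 163713·(-72423) + 415292·(28550) = 1, so one solution is s = -72423·11 = -796653, t = 28550·11 = 314050.
Solutions in s differ by 415292/1 = 415292; the one in [0, 415292) is -796653 mod 415292 = 33931.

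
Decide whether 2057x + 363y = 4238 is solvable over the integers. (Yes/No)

gcd(2057, 363): 2057 = 5·363 + 242; 363 = 1·242 + 121; 242 = 2·121 + 0 → 121
121 does not divide 4238, so a solution does not exist.

No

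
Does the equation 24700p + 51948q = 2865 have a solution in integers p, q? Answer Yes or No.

No

gcd(24700, 51948): 51948 = 2·24700 + 2548; 24700 = 9·2548 + 1768; 2548 = 1·1768 + 780; 1768 = 2·780 + 208; 780 = 3·208 + 156; 208 = 1·156 + 52; 156 = 3·52 + 0 → 52
52 does not divide 2865, so a solution does not exist.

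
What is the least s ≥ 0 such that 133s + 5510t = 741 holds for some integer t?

47

gcd(133, 5510) = 19 (Euclid: 5510 = 41·133 + 57; 133 = 2·57 + 19; 57 = 3·19 + 0), and 19 | 741.
Extended Euclid: 133·(83) + 5510·(-2) = 19. Scale by 39: s₀ = 3237.
General solution s = s₀ + 290k; reducing mod 290 gives s = 47 (and t = -1).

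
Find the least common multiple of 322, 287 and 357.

673302

322 = 2 · 7 · 23; 287 = 7 · 41; 357 = 3 · 7 · 17
lcm takes max exponent of each prime: 2 · 3 · 7 · 17 · 23 · 41 = 673302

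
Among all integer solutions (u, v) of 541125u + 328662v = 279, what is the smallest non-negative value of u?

Reduce mod 328662: 541125u ≡ 279 (mod 328662). With g = gcd(541125, 328662) = 9 dividing 279, divide through: 60125u ≡ 31 (mod 36518).
Since gcd(60125, 36518) = 1, u ≡ 31·(60125)⁻¹ ≡ 24087 (mod 36518). Smallest non-negative: 24087.

24087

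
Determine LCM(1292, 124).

40052

1292 = 2² · 17 · 19; 124 = 2² · 31
max exponents: 2² · 17 · 19 · 31 = 40052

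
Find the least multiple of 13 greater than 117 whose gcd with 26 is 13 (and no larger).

26 = 13·2. Any k with gcd(k, 26) = 13 is a multiple of 13, say 13s, with s coprime to 2.
Need s > 117/13, so s ≥ 10. First s ≥ 10 with gcd(s, 2) = 1 is s = 11. Thus k = 13·11 = 143.

143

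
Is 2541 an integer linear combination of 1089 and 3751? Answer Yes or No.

Yes

By Bézout, 1089s − 3751t = 2541 has integer solutions iff gcd(1089, 3751) | 2541.
Euclid: 3751 = 3·1089 + 484; 1089 = 2·484 + 121; 484 = 4·121 + 0. gcd = 121; 2541 mod 121 = 0. Yes.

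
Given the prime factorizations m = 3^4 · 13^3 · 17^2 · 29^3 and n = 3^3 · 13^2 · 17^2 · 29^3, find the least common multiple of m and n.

max exponent per prime: 3^4 · 13^3 · 17^2 · 29^3 = 1254315855897

1254315855897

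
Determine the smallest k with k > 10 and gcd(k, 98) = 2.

98 = 2·49. Any k with gcd(k, 98) = 2 is a multiple of 2, say 2s, with s coprime to 49.
Need s > 10/2, so s ≥ 6. First s ≥ 6 with gcd(s, 49) = 1 is s = 6. Thus k = 2·6 = 12.

12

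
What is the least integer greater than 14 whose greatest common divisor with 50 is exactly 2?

Multiples of 2 above 14: 2·8, 2·9, … . Need the cofactor coprime to 50/2 = 25.
Checking s = 8, 9, … the first with gcd(s, 25) = 1 is s = 8, giving 16.

16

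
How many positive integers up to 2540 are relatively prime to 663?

Prime factors of 663: 3, 13, 17. Count integers ≤ 2540 divisible by none of them.
By inclusion–exclusion: 2540 − ⌊2540/3⌋ − ⌊2540/13⌋ − ⌊2540/17⌋ + ⌊2540/39⌋ + ⌊2540/51⌋ + ⌊2540/221⌋ − ⌊2540/663⌋ = 1472.

1472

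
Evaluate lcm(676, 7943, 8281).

1556828

676 = 2² · 13²; 7943 = 13² · 47; 8281 = 7² · 13²
lcm takes max exponent of each prime: 2² · 7² · 13² · 47 = 1556828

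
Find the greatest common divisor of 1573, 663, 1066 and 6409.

gcd(1573, 663): 1573 = 2·663 + 247; 663 = 2·247 + 169; 247 = 1·169 + 78; 169 = 2·78 + 13; 78 = 6·13 + 0 → 13
gcd(13, 1066): 1066 = 82·13 + 0 → 13
gcd(13, 6409): 6409 = 493·13 + 0 → 13

13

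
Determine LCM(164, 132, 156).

70356

lcm(164, 132) = 164·132/gcd = 21648/4 = 5412
lcm(5412, 156) = 5412·156/gcd = 844272/12 = 70356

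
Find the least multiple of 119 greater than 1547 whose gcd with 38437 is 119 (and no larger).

1666

38437 = 119·323. Any k with gcd(k, 38437) = 119 is a multiple of 119, say 119s, with s coprime to 323.
Need s > 1547/119, so s ≥ 14. First s ≥ 14 with gcd(s, 323) = 1 is s = 14. Thus k = 119·14 = 1666.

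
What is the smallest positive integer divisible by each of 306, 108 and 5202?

lcm(306, 108) = 306·108/gcd = 33048/18 = 1836
lcm(1836, 5202) = 1836·5202/gcd = 9550872/306 = 31212

31212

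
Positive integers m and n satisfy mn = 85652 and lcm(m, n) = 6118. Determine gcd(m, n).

14

gcd·lcm = product, so gcd = 85652/6118 = 14.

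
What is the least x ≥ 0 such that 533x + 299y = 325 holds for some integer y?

Reduce mod 299: 533x ≡ 325 (mod 299). With g = gcd(533, 299) = 13 dividing 325, divide through: 41x ≡ 25 (mod 23).
Since gcd(41, 23) = 1, x ≡ 25·(41)⁻¹ ≡ 18 (mod 23). Smallest non-negative: 18.

18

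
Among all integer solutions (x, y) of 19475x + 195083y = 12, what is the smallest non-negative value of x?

gcd(19475, 195083) = 1 (Euclid: 195083 = 10·19475 + 333; 19475 = 58·333 + 161; 333 = 2·161 + 11; 161 = 14·11 + 7; 11 = 1·7 + 4; 7 = 1·4 + 3; 4 = 1·3 + 1; 3 = 3·1 + 0), and 1 | 12.
Extended Euclid: 19475·(-53311) + 195083·(5322) = 1. Scale by 12: x₀ = -639732.
General solution x = x₀ + 195083t; reducing mod 195083 gives x = 140600 (and y = -14036).

140600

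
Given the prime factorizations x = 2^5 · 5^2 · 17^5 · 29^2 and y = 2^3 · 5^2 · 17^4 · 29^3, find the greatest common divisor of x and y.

min exponent per shared prime: 2^3 · 5^2 · 17^4 · 29^2 = 14048232200

14048232200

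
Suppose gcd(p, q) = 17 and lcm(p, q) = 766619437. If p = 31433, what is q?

414613

p·q = gcd·lcm = 17·766619437 = 13032530429, so q = 13032530429/31433 = 414613.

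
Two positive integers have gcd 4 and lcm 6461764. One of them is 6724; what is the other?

3844

Using uv = gcd(u,v)·lcm(u,v) = 4·6461764 = 25847056, we get v = 25847056/6724 = 3844.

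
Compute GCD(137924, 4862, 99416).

2

gcd(137924, 4862): 137924 = 28·4862 + 1788; 4862 = 2·1788 + 1286; 1788 = 1·1286 + 502; 1286 = 2·502 + 282; 502 = 1·282 + 220; 282 = 1·220 + 62; 220 = 3·62 + 34; 62 = 1·34 + 28; 34 = 1·28 + 6; 28 = 4·6 + 4; 6 = 1·4 + 2; 4 = 2·2 + 0 → 2
gcd(2, 99416): 99416 = 49708·2 + 0 → 2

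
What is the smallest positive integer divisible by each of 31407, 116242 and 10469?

31407 = 3 · 19² · 29; 116242 = 2 · 7 · 19² · 23; 10469 = 19² · 29
lcm takes max exponent of each prime: 2 · 3 · 7 · 19² · 23 · 29 = 10113054

10113054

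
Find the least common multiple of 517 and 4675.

517 = 11 · 47; 4675 = 5² · 11 · 17
max exponents: 5² · 11 · 17 · 47 = 219725

219725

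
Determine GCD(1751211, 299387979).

Euclid: 299387979 = 170·1751211 + 1682109; 1751211 = 1·1682109 + 69102; 1682109 = 24·69102 + 23661; 69102 = 2·23661 + 21780; 23661 = 1·21780 + 1881; 21780 = 11·1881 + 1089; 1881 = 1·1089 + 792; 1089 = 1·792 + 297; 792 = 2·297 + 198; 297 = 1·198 + 99; 198 = 2·99 + 0. Last nonzero remainder: 99.

99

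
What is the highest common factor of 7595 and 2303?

49

Euclid: 7595 = 3·2303 + 686; 2303 = 3·686 + 245; 686 = 2·245 + 196; 245 = 1·196 + 49; 196 = 4·49 + 0. Last nonzero remainder: 49.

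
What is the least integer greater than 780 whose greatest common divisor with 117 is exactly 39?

858

117 = 39·3. Any m with gcd(m, 117) = 39 is a multiple of 39, say 39s, with s coprime to 3.
Need s > 780/39, so s ≥ 21. First s ≥ 21 with gcd(s, 3) = 1 is s = 22. Thus m = 39·22 = 858.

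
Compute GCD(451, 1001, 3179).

gcd(451, 1001): 1001 = 2·451 + 99; 451 = 4·99 + 55; 99 = 1·55 + 44; 55 = 1·44 + 11; 44 = 4·11 + 0 → 11
gcd(11, 3179): 3179 = 289·11 + 0 → 11

11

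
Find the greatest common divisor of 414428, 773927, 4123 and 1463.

133

gcd(414428, 773927): 773927 = 1·414428 + 359499; 414428 = 1·359499 + 54929; 359499 = 6·54929 + 29925; 54929 = 1·29925 + 25004; 29925 = 1·25004 + 4921; 25004 = 5·4921 + 399; 4921 = 12·399 + 133; 399 = 3·133 + 0 → 133
gcd(133, 4123): 4123 = 31·133 + 0 → 133
gcd(133, 1463): 1463 = 11·133 + 0 → 133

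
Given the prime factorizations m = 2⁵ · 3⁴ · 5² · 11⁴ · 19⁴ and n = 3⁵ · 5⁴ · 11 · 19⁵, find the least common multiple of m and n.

176187468130740000

max exponent per prime: 2⁵ · 3⁵ · 5⁴ · 11⁴ · 19⁵ = 176187468130740000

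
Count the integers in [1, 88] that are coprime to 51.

55

51 = 3·17. Inclusion–exclusion on these primes:
88 − ⌊88/3⌋ − ⌊88/17⌋ + ⌊88/51⌋ = 55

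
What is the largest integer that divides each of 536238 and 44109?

Euclid: 536238 = 12·44109 + 6930; 44109 = 6·6930 + 2529; 6930 = 2·2529 + 1872; 2529 = 1·1872 + 657; 1872 = 2·657 + 558; 657 = 1·558 + 99; 558 = 5·99 + 63; 99 = 1·63 + 36; 63 = 1·36 + 27; 36 = 1·27 + 9; 27 = 3·9 + 0. Last nonzero remainder: 9.

9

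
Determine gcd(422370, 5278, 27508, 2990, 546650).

26

gcd(422370, 5278): 422370 = 80·5278 + 130; 5278 = 40·130 + 78; 130 = 1·78 + 52; 78 = 1·52 + 26; 52 = 2·26 + 0 → 26
gcd(26, 27508): 27508 = 1058·26 + 0 → 26
gcd(26, 2990): 2990 = 115·26 + 0 → 26
gcd(26, 546650): 546650 = 21025·26 + 0 → 26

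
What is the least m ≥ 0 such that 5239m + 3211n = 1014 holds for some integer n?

10

Euclid: 5239 = 1·3211 + 2028; 3211 = 1·2028 + 1183; 2028 = 1·1183 + 845; 1183 = 1·845 + 338; 845 = 2·338 + 169; 338 = 2·169 + 0 → gcd = 169; 1014 = 169·6.
Back-substitution yields 5239·(8) + 3211·(-13) = 169, so one solution is m = 8·6 = 48, n = -13·6 = -78.
Solutions in m differ by 3211/169 = 19; the one in [0, 19) is 48 mod 19 = 10.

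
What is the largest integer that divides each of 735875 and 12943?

735875 = 5³ · 7 · 29²
12943 = 7 · 43²
Common: 7 = 7

7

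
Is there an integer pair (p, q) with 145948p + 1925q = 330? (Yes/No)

By Bézout, 145948p + 1925q = 330 has integer solutions iff gcd(145948, 1925) | 330.
Euclid: 145948 = 75·1925 + 1573; 1925 = 1·1573 + 352; 1573 = 4·352 + 165; 352 = 2·165 + 22; 165 = 7·22 + 11; 22 = 2·11 + 0. gcd = 11; 330 mod 11 = 0. Yes.

Yes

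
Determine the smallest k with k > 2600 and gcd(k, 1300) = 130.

Multiples of 130 above 2600: 130·21, 130·22, … . Need the cofactor coprime to 1300/130 = 10.
Checking s = 21, 22, … the first with gcd(s, 10) = 1 is s = 21, giving 2730.

2730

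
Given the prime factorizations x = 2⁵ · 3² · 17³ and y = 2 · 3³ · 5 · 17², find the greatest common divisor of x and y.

5202

min exponent per shared prime: 2 · 3² · 17² = 5202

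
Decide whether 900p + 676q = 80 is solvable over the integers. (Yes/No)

gcd(900, 676): 900 = 1·676 + 224; 676 = 3·224 + 4; 224 = 56·4 + 0 → 4
4 divides 80, so a solution exists.

Yes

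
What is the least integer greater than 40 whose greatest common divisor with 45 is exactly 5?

50

gcd(t, 45) = 5 forces 5 | t; write t = 5s. Then gcd(5s, 5·9) = 5·gcd(s, 9), so need gcd(s, 9) = 1.
5s > 40 gives s ≥ 9. The least s ≥ 9 coprime to 9 is 10, so t = 5·10 = 50.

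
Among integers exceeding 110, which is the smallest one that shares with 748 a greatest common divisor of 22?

Multiples of 22 above 110: 22·6, 22·7, … . Need the cofactor coprime to 748/22 = 34.
Checking s = 6, 7, … the first with gcd(s, 34) = 1 is s = 7, giving 154.

154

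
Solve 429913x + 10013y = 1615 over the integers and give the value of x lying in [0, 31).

13

gcd(429913, 10013) = 323 (Euclid: 429913 = 42·10013 + 9367; 10013 = 1·9367 + 646; 9367 = 14·646 + 323; 646 = 2·323 + 0), and 323 | 1615.
Extended Euclid: 429913·(15) + 10013·(-644) = 323. Scale by 5: x₀ = 75.
General solution x = x₀ + 31t; reducing mod 31 gives x = 13 (and y = -558).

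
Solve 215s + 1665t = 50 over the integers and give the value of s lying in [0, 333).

gcd(215, 1665) = 5 (Euclid: 1665 = 7·215 + 160; 215 = 1·160 + 55; 160 = 2·55 + 50; 55 = 1·50 + 5; 50 = 10·5 + 0), and 5 | 50.
Extended Euclid: 215·(31) + 1665·(-4) = 5. Scale by 10: s₀ = 310.
General solution s = s₀ + 333k; reducing mod 333 gives s = 310 (and t = -40).

310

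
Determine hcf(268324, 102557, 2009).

49

268324 = 2² · 7² · 37²; 102557 = 7³ · 13 · 23; 2009 = 7² · 41
gcd takes min exponent of each prime: 7² = 49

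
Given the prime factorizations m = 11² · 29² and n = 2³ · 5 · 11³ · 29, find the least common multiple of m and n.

44774840

max exponent per prime: 2³ · 5 · 11³ · 29² = 44774840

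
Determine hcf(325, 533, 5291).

13

325 = 5² · 13; 533 = 13 · 41; 5291 = 11 · 13 · 37
gcd takes min exponent of each prime: 13 = 13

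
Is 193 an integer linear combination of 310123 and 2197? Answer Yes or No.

By Bézout, 310123m − 2197n = 193 has integer solutions iff gcd(310123, 2197) | 193.
Euclid: 310123 = 141·2197 + 346; 2197 = 6·346 + 121; 346 = 2·121 + 104; 121 = 1·104 + 17; 104 = 6·17 + 2; 17 = 8·2 + 1; 2 = 2·1 + 0. gcd = 1; 193 mod 1 = 0. Yes.

Yes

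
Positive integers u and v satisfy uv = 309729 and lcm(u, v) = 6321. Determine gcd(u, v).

From gcd × lcm = uv: gcd = 309729 / 6321 = 49.

49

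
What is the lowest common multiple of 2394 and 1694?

2394 = 2 · 3² · 7 · 19; 1694 = 2 · 7 · 11²
max exponents: 2 · 3² · 7 · 11² · 19 = 289674

289674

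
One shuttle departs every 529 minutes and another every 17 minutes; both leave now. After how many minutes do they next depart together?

8993

gcd first: 529 = 31·17 + 2; 17 = 8·2 + 1; 2 = 2·1 + 0 → gcd = 1
lcm = 529·17/gcd = 8993/1 = 8993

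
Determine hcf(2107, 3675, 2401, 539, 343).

gcd(2107, 3675): 3675 = 1·2107 + 1568; 2107 = 1·1568 + 539; 1568 = 2·539 + 490; 539 = 1·490 + 49; 490 = 10·49 + 0 → 49
gcd(49, 2401): 2401 = 49·49 + 0 → 49
gcd(49, 539): 539 = 11·49 + 0 → 49
gcd(49, 343): 343 = 7·49 + 0 → 49

49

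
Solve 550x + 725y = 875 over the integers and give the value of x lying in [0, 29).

Euclid: 725 = 1·550 + 175; 550 = 3·175 + 25; 175 = 7·25 + 0 → gcd = 25; 875 = 25·35.
Back-substitution yields 550·(4) + 725·(-3) = 25, so one solution is x = 4·35 = 140, y = -3·35 = -105.
Solutions in x differ by 725/25 = 29; the one in [0, 29) is 140 mod 29 = 24.

24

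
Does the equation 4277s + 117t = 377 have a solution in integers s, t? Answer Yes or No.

Yes

gcd(4277, 117): 4277 = 36·117 + 65; 117 = 1·65 + 52; 65 = 1·52 + 13; 52 = 4·13 + 0 → 13
13 divides 377, so a solution exists.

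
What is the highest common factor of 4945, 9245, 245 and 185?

gcd(4945, 9245): 9245 = 1·4945 + 4300; 4945 = 1·4300 + 645; 4300 = 6·645 + 430; 645 = 1·430 + 215; 430 = 2·215 + 0 → 215
gcd(215, 245): 245 = 1·215 + 30; 215 = 7·30 + 5; 30 = 6·5 + 0 → 5
gcd(5, 185): 185 = 37·5 + 0 → 5

5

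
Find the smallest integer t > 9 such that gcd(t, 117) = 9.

18

Multiples of 9 above 9: 9·2, 9·3, … . Need the cofactor coprime to 117/9 = 13.
Checking s = 2, 3, … the first with gcd(s, 13) = 1 is s = 2, giving 18.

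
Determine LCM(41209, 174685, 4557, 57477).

41209 = 7² · 29²; 174685 = 5 · 7² · 23 · 31; 4557 = 3 · 7² · 31; 57477 = 3 · 7² · 17 · 23
lcm takes max exponent of each prime: 3 · 5 · 7² · 17 · 23 · 29² · 31 = 7492414335

7492414335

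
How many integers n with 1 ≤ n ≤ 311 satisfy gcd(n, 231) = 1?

231 = 3·7·11. Inclusion–exclusion on these primes:
311 − ⌊311/3⌋ − ⌊311/7⌋ − ⌊311/11⌋ + ⌊311/21⌋ + ⌊311/33⌋ + ⌊311/77⌋ − ⌊311/231⌋ = 162

162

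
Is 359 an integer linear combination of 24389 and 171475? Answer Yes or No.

Yes

By Bézout, 24389m − 171475n = 359 has integer solutions iff gcd(24389, 171475) | 359.
Euclid: 171475 = 7·24389 + 752; 24389 = 32·752 + 325; 752 = 2·325 + 102; 325 = 3·102 + 19; 102 = 5·19 + 7; 19 = 2·7 + 5; 7 = 1·5 + 2; 5 = 2·2 + 1; 2 = 2·1 + 0. gcd = 1; 359 mod 1 = 0. Yes.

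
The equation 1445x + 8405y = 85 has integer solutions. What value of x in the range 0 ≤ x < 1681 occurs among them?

890

Euclid: 8405 = 5·1445 + 1180; 1445 = 1·1180 + 265; 1180 = 4·265 + 120; 265 = 2·120 + 25; 120 = 4·25 + 20; 25 = 1·20 + 5; 20 = 4·5 + 0 → gcd = 5; 85 = 5·17.
Back-substitution yields 1445·(349) + 8405·(-60) = 5, so one solution is x = 349·17 = 5933, y = -60·17 = -1020.
Solutions in x differ by 8405/5 = 1681; the one in [0, 1681) is 5933 mod 1681 = 890.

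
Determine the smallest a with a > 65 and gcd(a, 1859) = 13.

1859 = 13·143. Any a with gcd(a, 1859) = 13 is a multiple of 13, say 13s, with s coprime to 143.
Need s > 65/13, so s ≥ 6. First s ≥ 6 with gcd(s, 143) = 1 is s = 6. Thus a = 13·6 = 78.

78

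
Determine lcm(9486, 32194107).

1996034634

gcd first: 32194107 = 3393·9486 + 8109; 9486 = 1·8109 + 1377; 8109 = 5·1377 + 1224; 1377 = 1·1224 + 153; 1224 = 8·153 + 0 → gcd = 153
lcm = 9486·32194107/gcd = 305393299002/153 = 1996034634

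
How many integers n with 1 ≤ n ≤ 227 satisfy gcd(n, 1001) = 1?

Prime factors of 1001: 7, 11, 13. Count integers ≤ 227 divisible by none of them.
By inclusion–exclusion: 227 − ⌊227/7⌋ − ⌊227/11⌋ − ⌊227/13⌋ + ⌊227/77⌋ + ⌊227/91⌋ + ⌊227/143⌋ − ⌊227/1001⌋ = 163.

163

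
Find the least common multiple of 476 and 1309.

5236

gcd first: 1309 = 2·476 + 357; 476 = 1·357 + 119; 357 = 3·119 + 0 → gcd = 119
lcm = 476·1309/gcd = 623084/119 = 5236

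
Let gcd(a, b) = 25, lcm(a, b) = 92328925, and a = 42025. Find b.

Using ab = gcd(a,b)·lcm(a,b) = 25·92328925 = 2308223125, we get b = 2308223125/42025 = 54925.

54925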